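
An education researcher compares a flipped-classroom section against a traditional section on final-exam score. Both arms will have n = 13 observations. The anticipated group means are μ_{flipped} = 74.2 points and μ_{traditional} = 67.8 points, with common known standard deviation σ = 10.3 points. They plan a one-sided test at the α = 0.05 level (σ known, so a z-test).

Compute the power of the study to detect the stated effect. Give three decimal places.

Standardized effect: d = |μ_{flipped} − μ_{traditional}| / σ = |74.2 − 67.8| / 10.3 = 0.6214
Noncentrality parameter: δ = d·√(n/2) = 0.6214 × √(13/2) = 1.5842
Critical value for a one-sided test at α = 0.05: z_α = 1.645.
Power = Φ(δ − 1.645) = Φ(-0.061) = 0.4758.

Power ≈ 0.476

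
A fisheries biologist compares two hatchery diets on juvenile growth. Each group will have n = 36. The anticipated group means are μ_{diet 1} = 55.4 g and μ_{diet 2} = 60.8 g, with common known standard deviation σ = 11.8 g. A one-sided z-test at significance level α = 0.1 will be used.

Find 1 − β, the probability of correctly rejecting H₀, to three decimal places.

Power ≈ 0.745

Standardized effect: d = |μ_{diet 1} − μ_{diet 2}| / σ = |55.4 − 60.8| / 11.8 = 0.4576
Noncentrality parameter: δ = d·√(n/2) = 0.4576 × √(36/2) = 1.9415
Critical value for a one-sided test at α = 0.1: z_α = 1.282.
Power = Φ(δ − 1.282) = Φ(0.660) = 0.7454.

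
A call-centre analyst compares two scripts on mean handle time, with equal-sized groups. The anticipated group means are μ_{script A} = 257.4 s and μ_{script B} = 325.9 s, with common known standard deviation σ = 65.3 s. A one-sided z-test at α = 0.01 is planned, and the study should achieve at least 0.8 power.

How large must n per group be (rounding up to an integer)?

Standardized effect: d = |μ_{script A} − μ_{script B}| / σ = |257.4 − 325.9| / 65.3 = 1.0490
Set Φ(δ − 2.326) = 0.8; then δ − 2.326 = Φ⁻¹(0.8) = 0.842, giving δ = 3.168.
δ = d·√(n/2) ⇒ n = 2(δ/d)² = 2 × (3.168 / 1.0490)² = 18.24.
Round up to the next whole unit.

n = 19 per group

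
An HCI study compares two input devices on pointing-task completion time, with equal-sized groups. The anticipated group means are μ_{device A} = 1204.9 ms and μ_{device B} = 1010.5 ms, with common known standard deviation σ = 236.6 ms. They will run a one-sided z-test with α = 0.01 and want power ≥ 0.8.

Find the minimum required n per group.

n = 30 per group

Standardized effect: d = |μ_{device A} − μ_{device B}| / σ = |1204.9 − 1010.5| / 236.6 = 0.8216
For power 0.8 need Φ(δ − z_{0.01}) = 0.8, so δ = z_{0.01} + z_{0.20} = 2.326 + 0.842 = 3.168.
δ = d·√(n/2) ⇒ n = 2(δ/d)² = 2 × (3.168 / 0.8216)² = 29.73.
Round up to the next whole unit.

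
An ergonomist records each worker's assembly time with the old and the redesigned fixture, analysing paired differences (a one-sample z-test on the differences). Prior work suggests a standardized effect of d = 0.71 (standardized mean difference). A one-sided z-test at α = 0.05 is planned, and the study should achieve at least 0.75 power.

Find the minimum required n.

Set Φ(δ − 1.645) = 0.75; then δ − 1.645 = Φ⁻¹(0.75) = 0.674, giving δ = 2.319.
δ = d·√n ⇒ n = (δ/d)² = (2.319 / 0.71)² = 10.67.
Rounding up, n = 11.

n = 11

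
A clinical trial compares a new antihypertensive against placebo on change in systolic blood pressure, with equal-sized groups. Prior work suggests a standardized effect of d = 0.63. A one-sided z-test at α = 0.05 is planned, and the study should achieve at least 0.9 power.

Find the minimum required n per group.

n = 44 per group

Set Φ(δ − 1.645) = 0.9; then δ − 1.645 = Φ⁻¹(0.9) = 1.282, giving δ = 2.926.
δ = d·√(n/2) ⇒ n = 2(δ/d)² = 2 × (2.926 / 0.63)² = 43.15.
Round up to the next whole unit.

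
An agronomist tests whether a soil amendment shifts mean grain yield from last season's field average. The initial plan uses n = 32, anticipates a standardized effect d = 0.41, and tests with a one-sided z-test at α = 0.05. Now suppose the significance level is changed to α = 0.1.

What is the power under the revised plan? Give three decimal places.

Power ≈ 0.850

δ = d·√n = 0.41 × √32 = 2.3193 (unchanged). New critical value: z_{0.1} = 1.282.
Revised power = P(Z > 1.282 − δ) = Φ(1.038) = 0.8503.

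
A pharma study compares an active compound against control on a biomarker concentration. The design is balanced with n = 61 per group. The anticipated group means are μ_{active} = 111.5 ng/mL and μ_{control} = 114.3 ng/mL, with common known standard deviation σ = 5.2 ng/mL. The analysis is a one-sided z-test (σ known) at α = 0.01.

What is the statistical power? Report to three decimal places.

Standardized effect: d = |μ_{active} − μ_{control}| / σ = |111.5 − 114.3| / 5.2 = 0.5385
Noncentrality parameter: δ = d·√(n/2) = 0.5385 × √(61/2) = 2.9738
One-sided α = 0.01 → critical value z_{0.01} = 2.326.
Power = P(Z > 2.326 − δ) = Φ(0.647) = 0.7413.

Power ≈ 0.741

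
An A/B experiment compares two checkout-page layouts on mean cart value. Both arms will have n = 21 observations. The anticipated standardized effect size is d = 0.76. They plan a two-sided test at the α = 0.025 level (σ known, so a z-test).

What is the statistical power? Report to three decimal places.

Noncentrality parameter: δ = d·√(n/2) = 0.76 × √(21/2) = 2.4627
Two-sided α = 0.025 → critical value z_{0.0125} = 2.241.
Power = Φ(δ − 2.241) + Φ(−δ − 2.241) = Φ(0.221) + Φ(-4.704) = 0.5876 + 0.0000 = 0.5876.

Power ≈ 0.588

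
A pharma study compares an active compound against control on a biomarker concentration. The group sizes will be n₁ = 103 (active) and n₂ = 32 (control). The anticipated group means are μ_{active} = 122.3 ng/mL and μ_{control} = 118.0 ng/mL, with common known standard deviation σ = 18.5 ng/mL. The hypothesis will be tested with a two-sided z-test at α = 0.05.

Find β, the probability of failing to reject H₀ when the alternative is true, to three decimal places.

Standardized effect: d = |μ_{active} − μ_{control}| / σ = |122.3 − 118.0| / 18.5 = 0.2324
Noncentrality parameter: δ = d / √(1/n₁ + 1/n₂) = 0.2324 / √(1/103 + 1/32) = 1.1485
Critical value for a two-sided test at α = 0.05: z_{α/2} = 1.960.
Power = Φ(δ − 1.960) + Φ(−δ − 1.960) = Φ(-0.811) + Φ(-3.108) = 0.2085 + 0.0009 = 0.2095.
Type II error: β = 1 − power = 1 − 0.2095 = 0.7905.

β ≈ 0.791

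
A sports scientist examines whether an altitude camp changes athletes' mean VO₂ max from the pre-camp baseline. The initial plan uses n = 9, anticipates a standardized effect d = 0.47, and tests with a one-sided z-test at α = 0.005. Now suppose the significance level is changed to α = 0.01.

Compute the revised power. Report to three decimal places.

δ = d·√n = 0.47 × √9 = 1.4100 (unchanged). New critical value: z_{0.01} = 2.326.
Revised power = P(Z > 2.326 − δ) = Φ(-0.916) = 0.1797.

Power ≈ 0.180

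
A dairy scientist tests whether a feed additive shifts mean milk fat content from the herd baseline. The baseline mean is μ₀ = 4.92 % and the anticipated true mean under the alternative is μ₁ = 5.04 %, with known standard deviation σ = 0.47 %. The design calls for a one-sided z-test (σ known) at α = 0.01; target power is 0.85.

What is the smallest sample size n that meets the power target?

Standardized effect: d = |μ₁ − μ₀| / σ = |5.04 − 4.92| / 0.47 = 0.2553
For power 0.85 need Φ(δ − z_{0.01}) = 0.85, so δ = z_{0.01} + z_{0.15} = 2.326 + 1.036 = 3.363.
δ = d·√n ⇒ n = (δ/d)² = (3.363 / 0.2553)² = 173.47.
Round up to the next whole unit.

n = 174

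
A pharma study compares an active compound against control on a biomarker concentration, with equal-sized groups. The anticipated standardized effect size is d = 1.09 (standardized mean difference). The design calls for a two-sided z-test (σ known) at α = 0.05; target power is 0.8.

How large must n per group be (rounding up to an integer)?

For power 0.8 need Φ(δ − z_{0.025}) = 0.8, so δ = z_{0.025} + z_{0.20} = 1.960 + 0.842 = 2.802.
(Ignoring the negligible lower-tail rejection probability gives the usual closed-form inversion.)
δ = d·√(n/2) ⇒ n = 2(δ/d)² = 2 × (2.802 / 1.09)² = 13.21.
Round up to the next whole unit.

n = 14 per group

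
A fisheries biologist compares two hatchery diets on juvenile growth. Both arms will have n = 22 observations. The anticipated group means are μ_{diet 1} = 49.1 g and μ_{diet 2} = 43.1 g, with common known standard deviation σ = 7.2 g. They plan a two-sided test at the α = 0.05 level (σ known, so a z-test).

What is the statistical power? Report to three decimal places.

Power ≈ 0.789

Standardized effect: d = |μ_{diet 1} − μ_{diet 2}| / σ = |49.1 − 43.1| / 7.2 = 0.8333
Noncentrality parameter: δ = d·√(n/2) = 0.8333 × √(22/2) = 2.7639
Two-sided α = 0.05 → critical value z_{0.025} = 1.960.
Power = Φ(δ − 1.960) + Φ(−δ − 1.960) = Φ(0.804) + Φ(-4.724) = 0.7893 + 0.0000 = 0.7893.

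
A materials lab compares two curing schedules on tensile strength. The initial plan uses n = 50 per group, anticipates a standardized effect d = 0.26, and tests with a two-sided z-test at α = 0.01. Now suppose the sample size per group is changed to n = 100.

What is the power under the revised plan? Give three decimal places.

Power ≈ 0.230

With n = 100 per group: δ = d·√(n/2) = 0.26 × √(100/2) = 1.8385. Critical value z_{0.005} = 2.576.
Revised power = Φ(δ − 2.576) + Φ(−δ − 2.576) = Φ(-0.737) + Φ(-4.414) = 0.2305 + 0.0000 = 0.2305.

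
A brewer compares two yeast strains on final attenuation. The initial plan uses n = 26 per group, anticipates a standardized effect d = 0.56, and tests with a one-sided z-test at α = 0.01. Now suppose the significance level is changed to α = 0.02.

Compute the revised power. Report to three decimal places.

δ = d·√(n/2) = 0.56 × √(26/2) = 2.0191 (unchanged). New critical value: z_{0.02} = 2.054.
Revised power = Φ(δ − 2.054) = Φ(-0.035) = 0.4862.

Power ≈ 0.486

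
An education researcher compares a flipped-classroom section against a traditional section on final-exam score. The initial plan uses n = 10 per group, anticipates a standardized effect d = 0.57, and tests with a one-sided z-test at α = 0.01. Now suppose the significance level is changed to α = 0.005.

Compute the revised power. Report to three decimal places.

δ = d·√(n/2) = 0.57 × √(10/2) = 1.2746 (unchanged). New critical value: z_{0.005} = 2.576.
Revised power = P(Z > 2.576 − δ) = Φ(-1.301) = 0.0966.

Power ≈ 0.097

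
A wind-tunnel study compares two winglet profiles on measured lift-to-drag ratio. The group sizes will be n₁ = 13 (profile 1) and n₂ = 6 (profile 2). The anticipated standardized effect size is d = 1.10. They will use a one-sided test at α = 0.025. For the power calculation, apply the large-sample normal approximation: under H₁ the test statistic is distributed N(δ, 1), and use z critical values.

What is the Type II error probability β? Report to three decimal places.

Noncentrality parameter: δ = d / √(1/n₁ + 1/n₂) = 1.10 / √(1/13 + 1/6) = 2.2288
One-sided α = 0.025 → critical value z_{0.025} = 1.960.
Power = Φ(δ − 1.960) = Φ(0.269) = 0.6060.
Type II error: β = 1 − power = 1 − 0.6060 = 0.3940.

β ≈ 0.394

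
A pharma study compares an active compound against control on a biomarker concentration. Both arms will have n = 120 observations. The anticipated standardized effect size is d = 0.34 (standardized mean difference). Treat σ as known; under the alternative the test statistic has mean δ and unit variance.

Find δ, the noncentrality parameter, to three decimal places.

The noncentrality parameter scales effect size by the design's sample-size factor: δ = d·√(n/2) = 0.34 × √(120/2) = 2.6336

δ ≈ 2.634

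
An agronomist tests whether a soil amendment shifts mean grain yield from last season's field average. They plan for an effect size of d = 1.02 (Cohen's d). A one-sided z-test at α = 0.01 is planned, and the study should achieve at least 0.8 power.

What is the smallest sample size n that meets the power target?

n = 10

Set Φ(δ − 2.326) = 0.8; then δ − 2.326 = Φ⁻¹(0.8) = 0.842, giving δ = 3.168.
δ = d·√n ⇒ n = (δ/d)² = (3.168 / 1.02)² = 9.65.
Rounding up, n = 10.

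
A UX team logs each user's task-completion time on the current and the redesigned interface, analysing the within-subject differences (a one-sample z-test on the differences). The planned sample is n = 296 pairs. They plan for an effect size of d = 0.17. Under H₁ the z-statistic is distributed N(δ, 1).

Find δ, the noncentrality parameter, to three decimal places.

The noncentrality parameter scales effect size by the design's sample-size factor: δ = d·√n = 0.17 × √296 = 2.9248

δ ≈ 2.925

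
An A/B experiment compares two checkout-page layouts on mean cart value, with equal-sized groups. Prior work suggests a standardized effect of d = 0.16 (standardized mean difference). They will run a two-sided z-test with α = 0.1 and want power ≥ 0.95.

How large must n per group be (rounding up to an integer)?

For power 0.95 need Φ(δ − z_{0.05}) = 0.95, so δ = z_{0.05} + z_{0.05} = 1.645 + 1.645 = 3.290.
(The Φ(−δ − z_{α/2}) term is vanishingly small for δ > 0 and is dropped in the standard sample-size formula.)
δ = d·√(n/2) ⇒ n = 2(δ/d)² = 2 × (3.290 / 0.16)² = 845.48.
Round up to the next whole unit.

n = 846 per group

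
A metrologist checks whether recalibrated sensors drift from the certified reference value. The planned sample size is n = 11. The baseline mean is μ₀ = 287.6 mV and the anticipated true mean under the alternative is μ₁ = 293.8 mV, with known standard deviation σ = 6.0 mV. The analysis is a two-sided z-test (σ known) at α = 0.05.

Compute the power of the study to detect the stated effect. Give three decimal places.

Power ≈ 0.929

Standardized effect: d = |μ₁ − μ₀| / σ = |293.8 − 287.6| / 6.0 = 1.0333
Noncentrality parameter: δ = d·√n = 1.0333 × √11 = 3.4272
Two-sided α = 0.05 → critical value z_{0.025} = 1.960.
Power = Φ(δ − 1.960) + Φ(−δ − 1.960) = Φ(1.467) + Φ(-5.387) = 0.9288 + 0.0000 = 0.9288.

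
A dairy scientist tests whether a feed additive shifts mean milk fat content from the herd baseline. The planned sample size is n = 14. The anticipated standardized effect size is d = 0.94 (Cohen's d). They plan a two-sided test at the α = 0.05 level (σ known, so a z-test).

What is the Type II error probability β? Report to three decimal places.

Noncentrality parameter: δ = d·√n = 0.94 × √14 = 3.5172
Critical value for a two-sided test at α = 0.05: z_{α/2} = 1.960.
Power = Φ(δ − 1.960) + Φ(−δ − 1.960) = Φ(1.557) + Φ(-5.477) = 0.9403 + 0.0000 = 0.9403.
Type II error: β = 1 − power = 1 − 0.9403 = 0.0597.

β ≈ 0.060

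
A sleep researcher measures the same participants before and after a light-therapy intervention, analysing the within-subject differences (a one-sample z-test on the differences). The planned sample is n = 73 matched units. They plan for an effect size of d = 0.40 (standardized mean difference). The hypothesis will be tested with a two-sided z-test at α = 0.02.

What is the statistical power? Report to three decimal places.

Power ≈ 0.862

Noncentrality parameter: δ = d·√n = 0.40 × √73 = 3.4176
Critical value for a two-sided test at α = 0.02: z_{α/2} = 2.326.
Power = Φ(δ − 2.326) + Φ(−δ − 2.326) = Φ(1.091) + Φ(-5.744) = 0.8624 + 0.0000 = 0.8624.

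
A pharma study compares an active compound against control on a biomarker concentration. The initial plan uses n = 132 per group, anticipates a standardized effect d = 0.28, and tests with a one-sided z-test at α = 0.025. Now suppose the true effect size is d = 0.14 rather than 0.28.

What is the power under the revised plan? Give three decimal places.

Power ≈ 0.205

With d = 0.14: δ = d·√(n/2) = 0.14 × √(132/2) = 1.1374. Critical value z_{0.025} = 1.960.
Revised power = Φ(δ − 1.960) = Φ(-0.823) = 0.2054.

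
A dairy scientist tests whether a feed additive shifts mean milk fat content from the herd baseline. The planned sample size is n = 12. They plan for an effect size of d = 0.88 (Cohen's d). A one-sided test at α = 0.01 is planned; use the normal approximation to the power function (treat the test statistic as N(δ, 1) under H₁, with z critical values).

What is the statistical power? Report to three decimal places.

Power ≈ 0.765

Noncentrality parameter: δ = d·√n = 0.88 × √12 = 3.0484
Critical value for a one-sided test at α = 0.01: z_α = 2.326.
Power = Φ(δ − 2.326) = Φ(0.722) = 0.7649.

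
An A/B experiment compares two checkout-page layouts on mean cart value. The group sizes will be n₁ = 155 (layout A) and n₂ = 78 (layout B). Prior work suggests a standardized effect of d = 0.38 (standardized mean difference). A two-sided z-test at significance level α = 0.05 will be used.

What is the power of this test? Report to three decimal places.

Noncentrality parameter: δ = d / √(1/n₁ + 1/n₂) = 0.38 / √(1/155 + 1/78) = 2.7373
Two-sided α = 0.05 → critical value z_{0.025} = 1.960.
Power = Φ(δ − 1.960) + Φ(−δ − 1.960) = Φ(0.777) + Φ(-4.697) = 0.7815 + 0.0000 = 0.7815.

Power ≈ 0.782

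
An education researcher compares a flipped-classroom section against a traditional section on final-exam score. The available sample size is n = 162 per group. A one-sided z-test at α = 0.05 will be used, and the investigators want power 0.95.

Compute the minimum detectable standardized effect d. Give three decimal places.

Need Φ(δ − 1.645) = 0.95, so δ = 1.645 + 1.645 = 3.290.
δ = d·√(n/2) ⇒ d = δ/√(n/2) = 3.290/√(162/2) = 0.3655.

d ≈ 0.366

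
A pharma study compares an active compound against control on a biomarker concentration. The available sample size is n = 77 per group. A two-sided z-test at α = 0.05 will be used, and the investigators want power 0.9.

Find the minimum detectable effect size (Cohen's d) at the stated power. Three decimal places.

Need Φ(δ − 1.960) = 0.9, so δ = 1.960 + 1.282 = 3.242.
(The second rejection-region term Φ(−δ − z_{α/2}) is negligible and dropped.)
δ = d·√(n/2) ⇒ d = δ/√(n/2) = 3.242/√(77/2) = 0.5224.

d ≈ 0.522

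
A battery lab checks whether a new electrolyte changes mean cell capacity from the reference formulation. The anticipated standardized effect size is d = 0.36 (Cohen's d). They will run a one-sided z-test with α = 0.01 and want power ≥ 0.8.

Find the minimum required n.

n = 78

For power 0.8 need Φ(δ − z_{0.01}) = 0.8, so δ = z_{0.01} + z_{0.20} = 2.326 + 0.842 = 3.168.
δ = d·√n ⇒ n = (δ/d)² = (3.168 / 0.36)² = 77.44.
Rounding up, n = 78.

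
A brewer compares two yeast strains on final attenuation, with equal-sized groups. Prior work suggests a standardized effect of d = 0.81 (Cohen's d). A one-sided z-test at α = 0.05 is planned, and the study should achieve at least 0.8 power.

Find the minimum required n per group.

For power 0.8 need Φ(δ − z_{0.05}) = 0.8, so δ = z_{0.05} + z_{0.20} = 1.645 + 0.842 = 2.486.
δ = d·√(n/2) ⇒ n = 2(δ/d)² = 2 × (2.486 / 0.81)² = 18.85.
Round up to the next whole unit.

n = 19 per group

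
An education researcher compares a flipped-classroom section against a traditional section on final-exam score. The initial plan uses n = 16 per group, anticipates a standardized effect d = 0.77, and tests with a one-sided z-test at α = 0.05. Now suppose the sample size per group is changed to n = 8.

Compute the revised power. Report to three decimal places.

Power ≈ 0.458

With n = 8 per group: δ = d·√(n/2) = 0.77 × √(8/2) = 1.5400. Critical value z_{0.05} = 1.645.
Revised power = P(Z > 1.645 − δ) = Φ(-0.105) = 0.4582.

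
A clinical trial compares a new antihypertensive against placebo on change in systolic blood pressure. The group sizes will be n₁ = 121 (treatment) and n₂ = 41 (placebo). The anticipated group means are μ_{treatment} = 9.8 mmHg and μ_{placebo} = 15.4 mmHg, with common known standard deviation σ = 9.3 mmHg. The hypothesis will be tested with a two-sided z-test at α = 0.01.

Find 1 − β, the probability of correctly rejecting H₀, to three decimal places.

Standardized effect: d = |μ_{treatment} − μ_{placebo}| / σ = |9.8 − 15.4| / 9.3 = 0.6022
Noncentrality parameter: δ = d / √(1/n₁ + 1/n₂) = 0.6022 / √(1/121 + 1/41) = 3.3322
Critical value for a two-sided test at α = 0.01: z_{α/2} = 2.576.
Power = Φ(δ − 2.576) + Φ(−δ − 2.576) = Φ(0.756) + Φ(-5.908) = 0.7753 + 0.0000 = 0.7753.

Power ≈ 0.775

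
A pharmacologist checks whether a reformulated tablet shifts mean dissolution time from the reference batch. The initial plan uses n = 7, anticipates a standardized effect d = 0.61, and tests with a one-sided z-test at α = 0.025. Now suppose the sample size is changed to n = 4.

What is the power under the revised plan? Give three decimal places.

Power ≈ 0.230

With n = 4: δ = d·√n = 0.61 × √4 = 1.2200. Critical value z_{0.025} = 1.960.
Revised power = Φ(δ − 1.960) = Φ(-0.740) = 0.2297.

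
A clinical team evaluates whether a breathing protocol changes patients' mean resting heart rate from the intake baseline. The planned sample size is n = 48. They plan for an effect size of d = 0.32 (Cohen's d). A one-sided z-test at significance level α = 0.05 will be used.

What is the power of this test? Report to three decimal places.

Power ≈ 0.716

Noncentrality parameter: δ = d·√n = 0.32 × √48 = 2.2170
One-sided α = 0.05 → critical value z_{0.05} = 1.645.
Power = P(Z > 1.645 − δ) = Φ(0.572) = 0.7164.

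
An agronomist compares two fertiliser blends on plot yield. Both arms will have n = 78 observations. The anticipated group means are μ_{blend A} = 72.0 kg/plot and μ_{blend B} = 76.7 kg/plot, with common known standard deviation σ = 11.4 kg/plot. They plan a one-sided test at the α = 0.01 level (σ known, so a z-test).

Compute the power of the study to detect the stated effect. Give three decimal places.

Standardized effect: d = |μ_{blend A} − μ_{blend B}| / σ = |72.0 − 76.7| / 11.4 = 0.4123
Noncentrality parameter: δ = d·√(n/2) = 0.4123 × √(78/2) = 2.5747
One-sided α = 0.01 → critical value z_{0.01} = 2.326.
Power = Φ(δ − 2.326) = Φ(0.248) = 0.5981.

Power ≈ 0.598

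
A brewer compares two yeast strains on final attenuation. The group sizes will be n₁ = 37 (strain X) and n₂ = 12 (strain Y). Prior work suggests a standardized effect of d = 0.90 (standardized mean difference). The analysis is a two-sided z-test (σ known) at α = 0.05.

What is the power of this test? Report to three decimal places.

Noncentrality parameter: δ = d / √(1/n₁ + 1/n₂) = 0.90 / √(1/37 + 1/12) = 2.7092
Two-sided α = 0.05 → critical value z_{0.025} = 1.960.
Power = Φ(δ − 1.960) + Φ(−δ − 1.960) = Φ(0.749) + Φ(-4.669) = 0.7731 + 0.0000 = 0.7731.

Power ≈ 0.773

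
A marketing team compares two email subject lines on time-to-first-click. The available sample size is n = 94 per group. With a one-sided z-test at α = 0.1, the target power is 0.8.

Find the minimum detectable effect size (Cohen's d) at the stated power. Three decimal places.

Need Φ(δ − 1.282) = 0.8, so δ = 1.282 + 0.842 = 2.123.
δ = d·√(n/2) ⇒ d = δ/√(n/2) = 2.123/√(94/2) = 0.3097.

d ≈ 0.310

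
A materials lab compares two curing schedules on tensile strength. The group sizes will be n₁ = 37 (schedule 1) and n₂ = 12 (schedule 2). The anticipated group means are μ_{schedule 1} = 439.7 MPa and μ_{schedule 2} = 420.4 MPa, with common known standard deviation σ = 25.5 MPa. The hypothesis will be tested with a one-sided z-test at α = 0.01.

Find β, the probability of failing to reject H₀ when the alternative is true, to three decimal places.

β ≈ 0.519

Standardized effect: d = |μ_{schedule 1} − μ_{schedule 2}| / σ = |439.7 − 420.4| / 25.5 = 0.7569
Noncentrality parameter: δ = d / √(1/n₁ + 1/n₂) = 0.7569 / √(1/37 + 1/12) = 2.2783
Critical value for a one-sided test at α = 0.01: z_α = 2.326.
Power = Φ(δ − 2.326) = Φ(-0.048) = 0.4808.
Type II error: β = 1 − power = 1 − 0.4808 = 0.5192.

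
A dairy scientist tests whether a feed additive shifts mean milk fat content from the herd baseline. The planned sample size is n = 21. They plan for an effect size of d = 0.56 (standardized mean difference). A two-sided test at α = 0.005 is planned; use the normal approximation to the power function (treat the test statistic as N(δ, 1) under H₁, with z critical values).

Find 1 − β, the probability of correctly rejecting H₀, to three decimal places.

Noncentrality parameter: δ = d·√n = 0.56 × √21 = 2.5662
Critical value for a two-sided test at α = 0.005: z_{α/2} = 2.807.
Power = Φ(δ − 2.807) + Φ(−δ − 2.807) = Φ(-0.241) + Φ(-5.373) = 0.4049 + 0.0000 = 0.4049.

Power ≈ 0.405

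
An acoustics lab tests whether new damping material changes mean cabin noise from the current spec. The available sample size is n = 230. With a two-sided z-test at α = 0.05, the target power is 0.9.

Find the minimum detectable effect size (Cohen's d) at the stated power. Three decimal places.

Need Φ(δ − 1.960) = 0.9, so δ = 1.960 + 1.282 = 3.242.
(Lower-tail contribution to power is negligible for δ > 0.)
δ = d·√n ⇒ d = δ/√n = 3.242/√230 = 0.2137.

d ≈ 0.214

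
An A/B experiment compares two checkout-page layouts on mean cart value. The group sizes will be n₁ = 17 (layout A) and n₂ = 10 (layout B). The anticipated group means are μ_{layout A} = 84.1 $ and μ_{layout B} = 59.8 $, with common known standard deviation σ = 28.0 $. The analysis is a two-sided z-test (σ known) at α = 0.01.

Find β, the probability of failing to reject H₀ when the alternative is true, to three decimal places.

β ≈ 0.655

Standardized effect: d = |μ_{layout A} − μ_{layout B}| / σ = |84.1 − 59.8| / 28.0 = 0.8679
Noncentrality parameter: δ = d / √(1/n₁ + 1/n₂) = 0.8679 / √(1/17 + 1/10) = 2.1777
Critical value for a two-sided test at α = 0.01: z_{α/2} = 2.576.
Power = Φ(δ − 2.576) + Φ(−δ − 2.576) = Φ(-0.398) + Φ(-4.753) = 0.3453 + 0.0000 = 0.3453.
Type II error: β = 1 − power = 1 − 0.3453 = 0.6547.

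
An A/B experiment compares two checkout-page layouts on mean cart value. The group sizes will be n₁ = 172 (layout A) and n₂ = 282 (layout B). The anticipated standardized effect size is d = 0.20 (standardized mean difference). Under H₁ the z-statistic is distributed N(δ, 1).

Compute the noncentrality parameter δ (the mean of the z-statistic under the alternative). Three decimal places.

δ ≈ 2.067

δ = d / √(1/n₁ + 1/n₂) = 0.20 / √(1/172 + 1/282) = 2.0672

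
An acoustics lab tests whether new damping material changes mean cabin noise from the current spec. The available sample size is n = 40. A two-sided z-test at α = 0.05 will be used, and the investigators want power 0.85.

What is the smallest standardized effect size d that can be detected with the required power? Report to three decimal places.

Required noncentrality: δ = z_{0.025} + z_{0.15} = 1.960 + 1.036 = 2.996.
(Lower-tail contribution to power is negligible for δ > 0.)
δ = d·√n ⇒ d = δ/√n = 2.996/√40 = 0.4738.

d ≈ 0.474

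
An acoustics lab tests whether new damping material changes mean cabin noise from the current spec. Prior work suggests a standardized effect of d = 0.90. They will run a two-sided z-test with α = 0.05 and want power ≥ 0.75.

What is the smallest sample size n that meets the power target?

n = 9

Set Φ(δ − 1.960) = 0.75; then δ − 1.960 = Φ⁻¹(0.75) = 0.674, giving δ = 2.634.
(For δ > 0 the lower-tail rejection region contributes negligibly to power, so the one-term inversion is standard.)
δ = d·√n ⇒ n = (δ/d)² = (2.634 / 0.90)² = 8.57.
Round up to the next whole unit.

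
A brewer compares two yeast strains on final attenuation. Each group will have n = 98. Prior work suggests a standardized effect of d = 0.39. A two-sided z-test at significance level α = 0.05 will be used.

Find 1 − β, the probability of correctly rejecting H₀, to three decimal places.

Noncentrality parameter: δ = d·√(n/2) = 0.39 × √(98/2) = 2.7300
Critical value for a two-sided test at α = 0.05: z_{α/2} = 1.960.
Power = Φ(δ − 1.960) + Φ(−δ − 1.960) = Φ(0.770) + Φ(-4.690) = 0.7794 + 0.0000 = 0.7794.

Power ≈ 0.779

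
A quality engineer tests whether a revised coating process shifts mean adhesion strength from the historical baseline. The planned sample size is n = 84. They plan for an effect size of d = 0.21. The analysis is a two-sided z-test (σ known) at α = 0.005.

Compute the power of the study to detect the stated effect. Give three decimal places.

Noncentrality parameter: δ = d·√n = 0.21 × √84 = 1.9247
Two-sided α = 0.005 → critical value z_{0.0025} = 2.807.
Power = Φ(δ − 2.807) + Φ(−δ − 2.807) = Φ(-0.882) + Φ(-4.732) = 0.1888 + 0.0000 = 0.1888.

Power ≈ 0.189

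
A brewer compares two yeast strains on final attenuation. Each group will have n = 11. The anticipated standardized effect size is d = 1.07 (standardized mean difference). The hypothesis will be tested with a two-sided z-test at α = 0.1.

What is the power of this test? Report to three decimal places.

Noncentrality parameter: δ = d·√(n/2) = 1.07 × √(11/2) = 2.5094
Critical value for a two-sided test at α = 0.1: z_{α/2} = 1.645.
Power = Φ(δ − 1.645) + Φ(−δ − 1.645) = Φ(0.865) + Φ(-4.154) = 0.8063 + 0.0000 = 0.8064.

Power ≈ 0.806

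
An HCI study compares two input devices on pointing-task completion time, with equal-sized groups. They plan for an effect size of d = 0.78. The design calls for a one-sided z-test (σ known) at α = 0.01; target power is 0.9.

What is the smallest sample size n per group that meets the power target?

n = 43 per group

For power 0.9 need Φ(δ − z_{0.01}) = 0.9, so δ = z_{0.01} + z_{0.10} = 2.326 + 1.282 = 3.608.
δ = d·√(n/2) ⇒ n = 2(δ/d)² = 2 × (3.608 / 0.78)² = 42.79.
Rounding up, n = 43 per group.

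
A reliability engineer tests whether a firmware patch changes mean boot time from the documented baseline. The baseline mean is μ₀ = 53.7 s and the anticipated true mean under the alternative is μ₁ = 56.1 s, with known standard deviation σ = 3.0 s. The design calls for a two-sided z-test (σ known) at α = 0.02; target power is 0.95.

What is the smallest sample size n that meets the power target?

n = 25

Standardized effect: d = |μ₁ − μ₀| / σ = |56.1 − 53.7| / 3.0 = 0.8000
Set Φ(δ − 2.326) = 0.95; then δ − 2.326 = Φ⁻¹(0.95) = 1.645, giving δ = 3.971.
(For δ > 0 the lower-tail rejection region contributes negligibly to power, so the one-term inversion is standard.)
δ = d·√n ⇒ n = (δ/d)² = (3.971 / 0.8000)² = 24.64.
Round up to the next whole unit.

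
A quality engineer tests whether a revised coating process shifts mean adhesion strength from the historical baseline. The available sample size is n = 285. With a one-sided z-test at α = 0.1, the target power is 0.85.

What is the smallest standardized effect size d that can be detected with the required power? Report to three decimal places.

Required noncentrality: δ = z_{0.1} + z_{0.15} = 1.282 + 1.036 = 2.318.
δ = d·√n ⇒ d = δ/√n = 2.318/√285 = 0.1373.

d ≈ 0.137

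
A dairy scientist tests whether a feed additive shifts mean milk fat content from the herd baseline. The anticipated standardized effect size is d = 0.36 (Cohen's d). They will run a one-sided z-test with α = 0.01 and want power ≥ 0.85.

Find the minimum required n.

Set Φ(δ − 2.326) = 0.85; then δ − 2.326 = Φ⁻¹(0.85) = 1.036, giving δ = 3.363.
δ = d·√n ⇒ n = (δ/d)² = (3.363 / 0.36)² = 87.26.
Rounding up, n = 88.

n = 88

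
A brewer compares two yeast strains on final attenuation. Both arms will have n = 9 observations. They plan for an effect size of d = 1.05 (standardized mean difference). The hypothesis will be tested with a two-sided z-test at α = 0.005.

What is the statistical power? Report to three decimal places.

Noncentrality parameter: δ = d·√(n/2) = 1.05 × √(9/2) = 2.2274
Critical value for a two-sided test at α = 0.005: z_{α/2} = 2.807.
Power = Φ(δ − 2.807) + Φ(−δ − 2.807) = Φ(-0.580) + Φ(-5.034) = 0.2811 + 0.0000 = 0.2811.

Power ≈ 0.281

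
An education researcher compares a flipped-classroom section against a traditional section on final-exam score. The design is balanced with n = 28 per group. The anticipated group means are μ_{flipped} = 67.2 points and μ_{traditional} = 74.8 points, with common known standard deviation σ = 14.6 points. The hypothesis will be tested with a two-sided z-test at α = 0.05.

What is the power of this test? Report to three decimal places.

Power ≈ 0.495

Standardized effect: d = |μ_{flipped} − μ_{traditional}| / σ = |67.2 − 74.8| / 14.6 = 0.5205
Noncentrality parameter: δ = d·√(n/2) = 0.5205 × √(28/2) = 1.9477
Two-sided α = 0.05 → critical value z_{0.025} = 1.960.
Power = Φ(δ − 1.960) + Φ(−δ − 1.960) = Φ(-0.012) + Φ(-3.908) = 0.4951 + 0.0000 = 0.4952.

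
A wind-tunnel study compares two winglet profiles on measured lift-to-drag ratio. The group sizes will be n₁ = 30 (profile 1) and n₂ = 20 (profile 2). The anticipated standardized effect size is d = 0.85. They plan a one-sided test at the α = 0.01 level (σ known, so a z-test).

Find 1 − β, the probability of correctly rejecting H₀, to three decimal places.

Power ≈ 0.732

Noncentrality parameter: δ = d / √(1/n₁ + 1/n₂) = 0.85 / √(1/30 + 1/20) = 2.9445
Critical value for a one-sided test at α = 0.01: z_α = 2.326.
Power = Φ(δ − 2.326) = Φ(0.618) = 0.7318.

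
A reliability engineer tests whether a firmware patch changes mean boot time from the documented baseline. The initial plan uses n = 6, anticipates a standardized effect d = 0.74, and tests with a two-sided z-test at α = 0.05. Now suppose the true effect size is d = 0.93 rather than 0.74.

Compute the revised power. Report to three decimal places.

With d = 0.93: δ = d·√n = 0.93 × √6 = 2.2780. Critical value z_{0.025} = 1.960.
Revised power = Φ(δ − 1.960) + Φ(−δ − 1.960) = Φ(0.318) + Φ(-4.238) = 0.6248 + 0.0000 = 0.6248.

Power ≈ 0.625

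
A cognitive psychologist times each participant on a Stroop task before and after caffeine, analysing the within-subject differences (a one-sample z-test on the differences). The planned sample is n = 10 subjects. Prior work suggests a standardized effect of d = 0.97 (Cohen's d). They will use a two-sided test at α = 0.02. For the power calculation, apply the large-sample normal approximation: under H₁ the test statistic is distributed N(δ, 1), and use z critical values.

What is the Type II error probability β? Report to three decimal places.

β ≈ 0.229

Noncentrality parameter: δ = d·√n = 0.97 × √10 = 3.0674
Two-sided α = 0.02 → critical value z_{0.01} = 2.326.
Power = Φ(δ − 2.326) + Φ(−δ − 2.326) = Φ(0.741) + Φ(-5.394) = 0.7707 + 0.0000 = 0.7707.
Type II error: β = 1 − power = 1 − 0.7707 = 0.2293.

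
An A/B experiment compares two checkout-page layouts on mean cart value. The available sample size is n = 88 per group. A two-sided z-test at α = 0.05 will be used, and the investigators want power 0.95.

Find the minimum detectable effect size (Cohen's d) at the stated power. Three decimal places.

d ≈ 0.543

Need Φ(δ − 1.960) = 0.95, so δ = 1.960 + 1.645 = 3.605.
(Lower-tail contribution to power is negligible for δ > 0.)
δ = d·√(n/2) ⇒ d = δ/√(n/2) = 3.605/√(88/2) = 0.5434.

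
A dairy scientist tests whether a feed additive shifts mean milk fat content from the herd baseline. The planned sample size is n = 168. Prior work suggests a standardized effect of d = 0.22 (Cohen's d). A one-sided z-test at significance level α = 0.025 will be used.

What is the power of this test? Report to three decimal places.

Power ≈ 0.814

Noncentrality parameter: δ = d·√n = 0.22 × √168 = 2.8515
Critical value for a one-sided test at α = 0.025: z_α = 1.960.
Power = Φ(δ − 1.960) = Φ(0.892) = 0.8137.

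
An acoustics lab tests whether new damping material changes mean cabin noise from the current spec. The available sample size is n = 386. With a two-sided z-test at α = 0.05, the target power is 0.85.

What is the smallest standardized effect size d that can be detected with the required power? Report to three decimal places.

d ≈ 0.153

Need Φ(δ − 1.960) = 0.85, so δ = 1.960 + 1.036 = 2.996.
(Lower-tail contribution to power is negligible for δ > 0.)
δ = d·√n ⇒ d = δ/√n = 2.996/√386 = 0.1525.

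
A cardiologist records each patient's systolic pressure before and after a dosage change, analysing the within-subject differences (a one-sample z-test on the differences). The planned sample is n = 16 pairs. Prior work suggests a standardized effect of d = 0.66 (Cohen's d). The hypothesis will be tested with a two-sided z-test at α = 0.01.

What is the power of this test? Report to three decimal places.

Power ≈ 0.526

Noncentrality parameter: δ = d·√n = 0.66 × √16 = 2.6400
Two-sided α = 0.01 → critical value z_{0.005} = 2.576.
Power = Φ(δ − 2.576) + Φ(−δ − 2.576) = Φ(0.064) + Φ(-5.216) = 0.5256 + 0.0000 = 0.5256.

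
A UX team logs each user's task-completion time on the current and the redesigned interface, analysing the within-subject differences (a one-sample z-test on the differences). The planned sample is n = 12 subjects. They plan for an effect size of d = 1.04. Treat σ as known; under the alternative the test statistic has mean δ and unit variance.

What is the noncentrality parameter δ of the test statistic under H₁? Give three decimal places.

The noncentrality parameter scales effect size by the design's sample-size factor: δ = d·√n = 1.04 × √12 = 3.6027

δ ≈ 3.603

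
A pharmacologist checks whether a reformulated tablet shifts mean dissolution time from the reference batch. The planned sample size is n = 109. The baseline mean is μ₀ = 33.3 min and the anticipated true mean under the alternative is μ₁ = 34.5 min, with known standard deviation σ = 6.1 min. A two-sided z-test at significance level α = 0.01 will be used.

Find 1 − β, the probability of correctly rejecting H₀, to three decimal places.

Standardized effect: d = |μ₁ − μ₀| / σ = |34.5 − 33.3| / 6.1 = 0.1967
Noncentrality parameter: δ = d·√n = 0.1967 × √109 = 2.0538
Critical value for a two-sided test at α = 0.01: z_{α/2} = 2.576.
Power = Φ(δ − 2.576) + Φ(−δ − 2.576) = Φ(-0.522) + Φ(-4.630) = 0.3008 + 0.0000 = 0.3008.

Power ≈ 0.301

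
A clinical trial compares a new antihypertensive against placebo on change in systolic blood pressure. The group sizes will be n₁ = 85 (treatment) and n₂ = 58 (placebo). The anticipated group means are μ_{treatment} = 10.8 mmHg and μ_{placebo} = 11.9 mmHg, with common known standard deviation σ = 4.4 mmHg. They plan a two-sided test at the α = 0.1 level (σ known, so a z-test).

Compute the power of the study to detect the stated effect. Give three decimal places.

Standardized effect: d = |μ_{treatment} − μ_{placebo}| / σ = |10.8 − 11.9| / 4.4 = 0.2500
Noncentrality parameter: δ = d / √(1/n₁ + 1/n₂) = 0.2500 / √(1/85 + 1/58) = 1.4679
Two-sided α = 0.1 → critical value z_{0.05} = 1.645.
Power = Φ(δ − 1.645) + Φ(−δ − 1.645) = Φ(-0.177) + Φ(-3.113) = 0.4298 + 0.0009 = 0.4307.

Power ≈ 0.431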